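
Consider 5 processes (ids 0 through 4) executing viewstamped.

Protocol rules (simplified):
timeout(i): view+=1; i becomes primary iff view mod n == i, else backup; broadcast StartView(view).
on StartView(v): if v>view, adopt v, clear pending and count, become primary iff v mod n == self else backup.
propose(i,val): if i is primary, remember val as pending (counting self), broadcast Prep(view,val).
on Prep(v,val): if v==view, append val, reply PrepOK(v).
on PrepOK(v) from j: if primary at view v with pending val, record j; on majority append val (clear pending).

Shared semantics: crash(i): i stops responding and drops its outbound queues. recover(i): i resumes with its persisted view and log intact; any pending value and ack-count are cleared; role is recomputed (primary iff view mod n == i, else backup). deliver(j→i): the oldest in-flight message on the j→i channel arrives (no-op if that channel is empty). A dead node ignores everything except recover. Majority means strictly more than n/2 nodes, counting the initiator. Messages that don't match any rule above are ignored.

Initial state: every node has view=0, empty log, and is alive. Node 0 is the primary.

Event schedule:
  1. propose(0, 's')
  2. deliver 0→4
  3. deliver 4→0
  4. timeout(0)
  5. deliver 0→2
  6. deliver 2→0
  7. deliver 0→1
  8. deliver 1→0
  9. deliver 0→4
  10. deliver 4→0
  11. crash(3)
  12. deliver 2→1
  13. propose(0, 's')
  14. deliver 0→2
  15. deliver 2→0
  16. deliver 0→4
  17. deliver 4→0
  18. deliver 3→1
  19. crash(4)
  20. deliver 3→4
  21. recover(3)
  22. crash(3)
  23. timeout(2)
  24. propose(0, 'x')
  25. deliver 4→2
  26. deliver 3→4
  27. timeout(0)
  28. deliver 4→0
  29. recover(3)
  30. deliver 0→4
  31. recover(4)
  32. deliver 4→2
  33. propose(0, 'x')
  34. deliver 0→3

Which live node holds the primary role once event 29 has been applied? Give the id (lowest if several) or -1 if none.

[1] propose(0,'s') → ∅
[2] deliver 0→4 → N4(back v0 [s])
[3] deliver 4→0 → ∅
[4] timeout(0) → N0(back v1 [-])
[5] deliver 0→2 → N2(back v0 [s])
[6] deliver 2→0 → ∅
[7] deliver 0→1 → N1(back v0 [s])
[8] deliver 1→0 → ∅
[9] deliver 0→4 → N4(back v1 [s])
[10] deliver 4→0 → ∅
[11] crash(3) → N3(✗back v0 [-])
[12] deliver 2→1 → ∅
[13] propose(0,'s') → ∅
[14] deliver 0→2 → N2(back v1 [s])
[15] deliver 2→0 → ∅
[16] deliver 0→4 → ∅
[17] deliver 4→0 → ∅
[18] deliver 3→1 → ∅
[19] crash(4) → N4(✗back v1 [s])
[20] deliver 3→4 → ∅
[21] recover(3) → N3(back v0 [-])
[22] crash(3) → N3(✗back v0 [-])
[23] timeout(2) → N2(prim v2 [s])
[24] propose(0,'x') → ∅
[25] deliver 4→2 → ∅
[26] deliver 3→4 → ∅
[27] timeout(0) → N0(back v2 [-])
[28] deliver 4→0 → ∅
[29] recover(3) → N3(back v0 [-])

2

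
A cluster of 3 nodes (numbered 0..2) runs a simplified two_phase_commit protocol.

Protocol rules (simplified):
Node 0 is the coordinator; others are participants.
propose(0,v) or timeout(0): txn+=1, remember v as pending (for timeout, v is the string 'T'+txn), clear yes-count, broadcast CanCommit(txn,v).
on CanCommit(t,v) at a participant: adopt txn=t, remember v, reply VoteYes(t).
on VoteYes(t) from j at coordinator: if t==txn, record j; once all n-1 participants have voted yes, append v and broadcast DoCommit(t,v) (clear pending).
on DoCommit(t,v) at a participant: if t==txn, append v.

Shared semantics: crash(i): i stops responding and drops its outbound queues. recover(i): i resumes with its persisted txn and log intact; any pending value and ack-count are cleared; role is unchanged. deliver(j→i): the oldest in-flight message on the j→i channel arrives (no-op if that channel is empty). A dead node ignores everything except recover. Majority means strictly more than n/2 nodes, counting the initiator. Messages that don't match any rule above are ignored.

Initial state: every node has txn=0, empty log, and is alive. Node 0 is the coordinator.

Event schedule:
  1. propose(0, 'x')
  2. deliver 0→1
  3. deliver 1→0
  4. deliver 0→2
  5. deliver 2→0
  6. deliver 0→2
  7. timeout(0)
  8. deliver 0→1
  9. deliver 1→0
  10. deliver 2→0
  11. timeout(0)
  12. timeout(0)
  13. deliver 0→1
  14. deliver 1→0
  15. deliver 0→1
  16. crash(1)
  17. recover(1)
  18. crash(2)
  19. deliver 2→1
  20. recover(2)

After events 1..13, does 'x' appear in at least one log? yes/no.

yes

after 1 — propose(0,'x'): n0:coor/t1/[-]
after 2 — deliver 0→1: n1:part/t1/[-]
after 3 — deliver 1→0: ·
after 4 — deliver 0→2: n2:part/t1/[-]
after 5 — deliver 2→0: n0:coor/t1/[x]
after 6 — deliver 0→2: n2:part/t1/[x]
after 7 — timeout(0): n0:coor/t2/[x]
after 8 — deliver 0→1: n1:part/t1/[x]
after 9 — deliver 1→0: ·
after 10 — deliver 2→0: ·
after 11 — timeout(0): n0:coor/t3/[x]
after 12 — timeout(0): n0:coor/t4/[x]
after 13 — deliver 0→1: n1:part/t2/[x]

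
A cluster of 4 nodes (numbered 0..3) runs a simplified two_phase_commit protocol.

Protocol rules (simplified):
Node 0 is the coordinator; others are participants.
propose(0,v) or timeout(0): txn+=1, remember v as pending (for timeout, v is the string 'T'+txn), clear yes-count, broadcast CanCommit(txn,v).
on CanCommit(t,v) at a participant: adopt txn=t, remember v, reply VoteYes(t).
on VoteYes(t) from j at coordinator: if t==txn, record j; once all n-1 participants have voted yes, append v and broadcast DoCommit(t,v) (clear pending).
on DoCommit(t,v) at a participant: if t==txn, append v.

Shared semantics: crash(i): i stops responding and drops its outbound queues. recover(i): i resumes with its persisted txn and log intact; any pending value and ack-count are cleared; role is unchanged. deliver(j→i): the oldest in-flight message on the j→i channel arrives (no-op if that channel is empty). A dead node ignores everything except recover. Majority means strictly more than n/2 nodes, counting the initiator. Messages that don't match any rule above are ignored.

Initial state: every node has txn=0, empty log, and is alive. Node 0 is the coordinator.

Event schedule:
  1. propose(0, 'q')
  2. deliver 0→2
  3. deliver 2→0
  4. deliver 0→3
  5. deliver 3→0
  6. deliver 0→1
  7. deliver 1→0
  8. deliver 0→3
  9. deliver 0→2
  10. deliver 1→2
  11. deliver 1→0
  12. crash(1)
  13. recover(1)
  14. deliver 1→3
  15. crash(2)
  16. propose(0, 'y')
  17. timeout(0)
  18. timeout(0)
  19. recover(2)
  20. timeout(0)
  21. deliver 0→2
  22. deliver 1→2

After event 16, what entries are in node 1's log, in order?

empty

after 1 — propose(0,'q'): n0:coor/t1/[-]
after 2 — deliver 0→2: n2:part/t1/[-]
after 3 — deliver 2→0: ·
after 4 — deliver 0→3: n3:part/t1/[-]
after 5 — deliver 3→0: ·
after 6 — deliver 0→1: n1:part/t1/[-]
after 7 — deliver 1→0: n0:coor/t1/[q]
after 8 — deliver 0→3: n3:part/t1/[q]
after 9 — deliver 0→2: n2:part/t1/[q]
after 10 — deliver 1→2: ·
after 11 — deliver 1→0: ·
after 12 — crash(1): n1:✗part/t1/[-]
after 13 — recover(1): n1:part/t1/[-]
after 14 — deliver 1→3: ·
after 15 — crash(2): n2:✗part/t1/[q]
after 16 — propose(0,'y'): n0:coor/t2/[q]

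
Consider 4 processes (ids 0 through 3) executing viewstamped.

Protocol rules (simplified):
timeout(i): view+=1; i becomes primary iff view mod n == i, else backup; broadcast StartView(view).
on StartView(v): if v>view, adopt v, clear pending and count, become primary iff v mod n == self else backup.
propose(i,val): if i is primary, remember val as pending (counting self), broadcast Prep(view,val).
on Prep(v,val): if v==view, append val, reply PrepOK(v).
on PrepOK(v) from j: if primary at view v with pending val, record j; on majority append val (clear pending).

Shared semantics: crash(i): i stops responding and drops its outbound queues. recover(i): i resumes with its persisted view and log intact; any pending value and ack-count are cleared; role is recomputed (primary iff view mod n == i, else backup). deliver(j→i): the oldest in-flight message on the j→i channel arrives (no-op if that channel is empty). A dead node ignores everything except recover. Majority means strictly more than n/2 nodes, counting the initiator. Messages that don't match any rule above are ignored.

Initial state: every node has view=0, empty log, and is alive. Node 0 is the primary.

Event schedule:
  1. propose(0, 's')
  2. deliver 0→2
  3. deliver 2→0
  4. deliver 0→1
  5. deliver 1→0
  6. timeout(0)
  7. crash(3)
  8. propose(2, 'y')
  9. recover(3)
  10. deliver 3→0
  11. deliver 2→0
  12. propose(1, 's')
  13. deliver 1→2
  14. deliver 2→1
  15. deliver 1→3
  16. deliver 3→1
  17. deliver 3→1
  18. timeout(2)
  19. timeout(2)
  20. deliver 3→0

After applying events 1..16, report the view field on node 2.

[1] propose(0,'s') → ∅
[2] deliver 0→2 → N2(back v0 [s])
[3] deliver 2→0 → ∅
[4] deliver 0→1 → N1(back v0 [s])
[5] deliver 1→0 → N0(prim v0 [s])
[6] timeout(0) → N0(back v1 [s])
[7] crash(3) → N3(✗back v0 [-])
[8] propose(2,'y') → ∅
[9] recover(3) → N3(back v0 [-])
[10] deliver 3→0 → ∅
[11] deliver 2→0 → ∅
[12] propose(1,'s') → ∅
[13] deliver 1→2 → ∅
[14] deliver 2→1 → ∅
[15] deliver 1→3 → ∅
[16] deliver 3→1 → ∅

0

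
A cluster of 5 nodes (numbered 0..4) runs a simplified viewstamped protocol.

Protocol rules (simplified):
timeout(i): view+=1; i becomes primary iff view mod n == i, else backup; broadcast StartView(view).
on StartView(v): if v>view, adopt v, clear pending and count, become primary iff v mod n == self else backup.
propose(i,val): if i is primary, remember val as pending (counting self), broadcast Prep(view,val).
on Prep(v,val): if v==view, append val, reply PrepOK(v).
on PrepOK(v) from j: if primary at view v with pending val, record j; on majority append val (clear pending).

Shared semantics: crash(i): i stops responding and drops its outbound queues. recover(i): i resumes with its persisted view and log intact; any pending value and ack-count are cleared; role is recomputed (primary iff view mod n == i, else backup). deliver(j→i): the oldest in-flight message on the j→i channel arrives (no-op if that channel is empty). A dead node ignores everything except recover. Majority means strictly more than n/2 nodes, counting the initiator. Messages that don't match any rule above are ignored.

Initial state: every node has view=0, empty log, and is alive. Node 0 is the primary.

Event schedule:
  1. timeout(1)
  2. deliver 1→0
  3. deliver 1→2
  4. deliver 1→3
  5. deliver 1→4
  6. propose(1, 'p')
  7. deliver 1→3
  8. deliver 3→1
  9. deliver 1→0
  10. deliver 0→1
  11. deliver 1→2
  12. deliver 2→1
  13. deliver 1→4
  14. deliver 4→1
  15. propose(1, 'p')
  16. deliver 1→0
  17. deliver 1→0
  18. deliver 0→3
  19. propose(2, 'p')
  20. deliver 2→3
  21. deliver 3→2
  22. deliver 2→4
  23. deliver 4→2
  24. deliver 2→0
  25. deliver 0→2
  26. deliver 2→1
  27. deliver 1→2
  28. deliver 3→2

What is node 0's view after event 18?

1

1. timeout(1):  <1:prim v1 ->
2. deliver 1→0:  <0:back v1 ->
3. deliver 1→2:  <2:back v1 ->
4. deliver 1→3:  <3:back v1 ->
5. deliver 1→4:  <4:back v1 ->
6. propose(1,'p'):  nop
7. deliver 1→3:  <3:back v1 p>
8. deliver 3→1:  nop
9. deliver 1→0:  <0:back v1 p>
10. deliver 0→1:  <1:prim v1 p>
11. deliver 1→2:  <2:back v1 p>
12. deliver 2→1:  nop
13. deliver 1→4:  <4:back v1 p>
14. deliver 4→1:  nop
15. propose(1,'p'):  nop
16. deliver 1→0:  <0:back v1 p,p>
17. deliver 1→0:  nop
18. deliver 0→3:  nop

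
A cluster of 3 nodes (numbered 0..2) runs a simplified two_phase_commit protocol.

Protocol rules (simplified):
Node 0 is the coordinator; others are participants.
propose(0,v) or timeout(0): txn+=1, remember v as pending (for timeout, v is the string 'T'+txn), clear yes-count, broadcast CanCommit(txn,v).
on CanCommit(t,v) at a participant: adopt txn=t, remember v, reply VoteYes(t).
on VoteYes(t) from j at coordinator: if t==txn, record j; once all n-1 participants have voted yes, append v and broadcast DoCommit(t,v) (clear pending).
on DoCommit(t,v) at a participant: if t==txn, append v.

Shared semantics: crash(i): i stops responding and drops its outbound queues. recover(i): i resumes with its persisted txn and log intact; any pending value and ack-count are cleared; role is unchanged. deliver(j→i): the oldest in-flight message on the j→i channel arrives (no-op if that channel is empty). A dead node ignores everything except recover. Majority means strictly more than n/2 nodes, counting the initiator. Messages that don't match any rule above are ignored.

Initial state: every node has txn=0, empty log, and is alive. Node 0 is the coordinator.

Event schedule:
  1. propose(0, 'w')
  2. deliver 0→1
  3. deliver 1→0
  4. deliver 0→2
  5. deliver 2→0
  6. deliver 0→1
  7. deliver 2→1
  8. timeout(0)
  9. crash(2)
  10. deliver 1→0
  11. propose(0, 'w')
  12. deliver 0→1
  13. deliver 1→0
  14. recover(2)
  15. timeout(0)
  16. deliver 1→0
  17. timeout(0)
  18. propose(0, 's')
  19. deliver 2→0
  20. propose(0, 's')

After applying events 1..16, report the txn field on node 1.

2

step 1 propose(0,'w'): 0={coor,t=1,log=-}
step 2 deliver 0→1: 1={part,t=1,log=-}
step 3 deliver 1→0: —
step 4 deliver 0→2: 2={part,t=1,log=-}
step 5 deliver 2→0: 0={coor,t=1,log=w}
step 6 deliver 0→1: 1={part,t=1,log=w}
step 7 deliver 2→1: —
step 8 timeout(0): 0={coor,t=2,log=w}
step 9 crash(2): 2={✗part,t=1,log=-}
step 10 deliver 1→0: —
step 11 propose(0,'w'): 0={coor,t=3,log=w}
step 12 deliver 0→1: 1={part,t=2,log=w}
step 13 deliver 1→0: —
step 14 recover(2): 2={part,t=1,log=-}
step 15 timeout(0): 0={coor,t=4,log=w}
step 16 deliver 1→0: —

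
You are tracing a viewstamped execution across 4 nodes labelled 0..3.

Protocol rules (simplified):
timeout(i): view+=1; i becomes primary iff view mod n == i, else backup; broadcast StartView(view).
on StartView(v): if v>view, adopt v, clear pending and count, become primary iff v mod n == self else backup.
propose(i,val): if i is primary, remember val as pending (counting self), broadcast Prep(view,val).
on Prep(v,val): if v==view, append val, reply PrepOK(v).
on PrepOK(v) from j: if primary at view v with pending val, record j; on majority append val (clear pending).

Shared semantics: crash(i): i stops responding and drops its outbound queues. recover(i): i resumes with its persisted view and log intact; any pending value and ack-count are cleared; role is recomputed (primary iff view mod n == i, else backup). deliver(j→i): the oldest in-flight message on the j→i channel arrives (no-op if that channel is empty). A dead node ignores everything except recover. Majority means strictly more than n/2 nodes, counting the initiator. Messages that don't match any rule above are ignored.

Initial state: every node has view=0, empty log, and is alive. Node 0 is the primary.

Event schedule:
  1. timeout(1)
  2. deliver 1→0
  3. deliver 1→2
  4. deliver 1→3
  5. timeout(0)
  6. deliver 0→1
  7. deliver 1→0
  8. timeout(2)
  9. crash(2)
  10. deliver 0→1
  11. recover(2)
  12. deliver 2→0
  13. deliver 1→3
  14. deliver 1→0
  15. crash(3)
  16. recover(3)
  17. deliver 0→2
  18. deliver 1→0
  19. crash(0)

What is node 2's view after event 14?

[1] timeout(1) → N1(prim v1 [-])
[2] deliver 1→0 → N0(back v1 [-])
[3] deliver 1→2 → N2(back v1 [-])
[4] deliver 1→3 → N3(back v1 [-])
[5] timeout(0) → N0(back v2 [-])
[6] deliver 0→1 → N1(back v2 [-])
[7] deliver 1→0 → ∅
[8] timeout(2) → N2(prim v2 [-])
[9] crash(2) → N2(✗prim v2 [-])
[10] deliver 0→1 → ∅
[11] recover(2) → N2(prim v2 [-])
[12] deliver 2→0 → ∅
[13] deliver 1→3 → ∅
[14] deliver 1→0 → ∅

2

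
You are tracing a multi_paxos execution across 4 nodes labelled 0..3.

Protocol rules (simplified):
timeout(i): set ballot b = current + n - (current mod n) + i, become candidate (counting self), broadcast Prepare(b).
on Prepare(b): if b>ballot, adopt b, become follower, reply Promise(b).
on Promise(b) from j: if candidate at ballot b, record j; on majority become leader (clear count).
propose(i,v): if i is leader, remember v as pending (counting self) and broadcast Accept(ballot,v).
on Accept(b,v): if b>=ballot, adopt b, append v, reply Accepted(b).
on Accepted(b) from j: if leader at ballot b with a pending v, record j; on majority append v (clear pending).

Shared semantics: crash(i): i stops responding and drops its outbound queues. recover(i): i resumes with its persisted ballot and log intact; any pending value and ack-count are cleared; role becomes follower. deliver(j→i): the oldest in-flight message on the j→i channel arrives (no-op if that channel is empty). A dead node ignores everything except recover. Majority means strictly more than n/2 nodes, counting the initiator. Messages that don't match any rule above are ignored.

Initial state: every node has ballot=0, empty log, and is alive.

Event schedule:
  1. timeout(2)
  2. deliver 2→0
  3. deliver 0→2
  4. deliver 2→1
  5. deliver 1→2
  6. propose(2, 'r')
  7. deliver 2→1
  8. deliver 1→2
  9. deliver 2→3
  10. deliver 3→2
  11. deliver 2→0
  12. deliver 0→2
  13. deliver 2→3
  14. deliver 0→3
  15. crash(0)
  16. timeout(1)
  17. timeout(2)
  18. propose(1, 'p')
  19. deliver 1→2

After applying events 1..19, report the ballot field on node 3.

after 1 — timeout(2): n2:cand/b6/[-]
after 2 — deliver 2→0: n0:foll/b6/[-]
after 3 — deliver 0→2: ·
after 4 — deliver 2→1: n1:foll/b6/[-]
after 5 — deliver 1→2: n2:lead/b6/[-]
after 6 — propose(2,'r'): ·
after 7 — deliver 2→1: n1:foll/b6/[r]
after 8 — deliver 1→2: ·
after 9 — deliver 2→3: n3:foll/b6/[-]
after 10 — deliver 3→2: ·
after 11 — deliver 2→0: n0:foll/b6/[r]
after 12 — deliver 0→2: n2:lead/b6/[r]
after 13 — deliver 2→3: n3:foll/b6/[r]
after 14 — deliver 0→3: ·
after 15 — crash(0): n0:✗foll/b6/[r]
after 16 — timeout(1): n1:cand/b9/[r]
after 17 — timeout(2): n2:cand/b10/[r]
after 18 — propose(1,'p'): ·
after 19 — deliver 1→2: ·

6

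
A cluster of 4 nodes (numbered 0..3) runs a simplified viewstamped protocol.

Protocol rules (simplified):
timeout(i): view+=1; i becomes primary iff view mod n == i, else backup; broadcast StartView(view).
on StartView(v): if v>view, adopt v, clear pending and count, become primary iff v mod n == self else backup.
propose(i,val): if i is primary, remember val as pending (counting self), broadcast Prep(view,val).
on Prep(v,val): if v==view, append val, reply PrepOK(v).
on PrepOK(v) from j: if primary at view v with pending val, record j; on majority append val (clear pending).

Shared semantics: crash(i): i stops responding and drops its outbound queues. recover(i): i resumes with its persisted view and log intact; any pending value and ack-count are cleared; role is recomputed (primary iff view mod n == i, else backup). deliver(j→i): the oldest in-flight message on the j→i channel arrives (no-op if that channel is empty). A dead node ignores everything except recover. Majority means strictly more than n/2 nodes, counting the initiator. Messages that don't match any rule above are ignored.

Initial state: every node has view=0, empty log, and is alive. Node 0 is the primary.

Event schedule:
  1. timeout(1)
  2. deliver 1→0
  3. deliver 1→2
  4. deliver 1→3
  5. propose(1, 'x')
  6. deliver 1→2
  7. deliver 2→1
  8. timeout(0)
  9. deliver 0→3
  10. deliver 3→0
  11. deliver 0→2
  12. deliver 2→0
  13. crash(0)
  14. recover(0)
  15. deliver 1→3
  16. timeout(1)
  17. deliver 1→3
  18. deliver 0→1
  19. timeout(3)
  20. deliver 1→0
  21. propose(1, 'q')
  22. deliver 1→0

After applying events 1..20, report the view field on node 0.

[1] timeout(1) → N1(prim v1 [-])
[2] deliver 1→0 → N0(back v1 [-])
[3] deliver 1→2 → N2(back v1 [-])
[4] deliver 1→3 → N3(back v1 [-])
[5] propose(1,'x') → ∅
[6] deliver 1→2 → N2(back v1 [x])
[7] deliver 2→1 → ∅
[8] timeout(0) → N0(back v2 [-])
[9] deliver 0→3 → N3(back v2 [-])
[10] deliver 3→0 → ∅
[11] deliver 0→2 → N2(prim v2 [x])
[12] deliver 2→0 → ∅
[13] crash(0) → N0(✗back v2 [-])
[14] recover(0) → N0(back v2 [-])
[15] deliver 1→3 → ∅
[16] timeout(1) → N1(back v2 [-])
[17] deliver 1→3 → ∅
[18] deliver 0→1 → ∅
[19] timeout(3) → N3(prim v3 [-])
[20] deliver 1→0 → ∅

2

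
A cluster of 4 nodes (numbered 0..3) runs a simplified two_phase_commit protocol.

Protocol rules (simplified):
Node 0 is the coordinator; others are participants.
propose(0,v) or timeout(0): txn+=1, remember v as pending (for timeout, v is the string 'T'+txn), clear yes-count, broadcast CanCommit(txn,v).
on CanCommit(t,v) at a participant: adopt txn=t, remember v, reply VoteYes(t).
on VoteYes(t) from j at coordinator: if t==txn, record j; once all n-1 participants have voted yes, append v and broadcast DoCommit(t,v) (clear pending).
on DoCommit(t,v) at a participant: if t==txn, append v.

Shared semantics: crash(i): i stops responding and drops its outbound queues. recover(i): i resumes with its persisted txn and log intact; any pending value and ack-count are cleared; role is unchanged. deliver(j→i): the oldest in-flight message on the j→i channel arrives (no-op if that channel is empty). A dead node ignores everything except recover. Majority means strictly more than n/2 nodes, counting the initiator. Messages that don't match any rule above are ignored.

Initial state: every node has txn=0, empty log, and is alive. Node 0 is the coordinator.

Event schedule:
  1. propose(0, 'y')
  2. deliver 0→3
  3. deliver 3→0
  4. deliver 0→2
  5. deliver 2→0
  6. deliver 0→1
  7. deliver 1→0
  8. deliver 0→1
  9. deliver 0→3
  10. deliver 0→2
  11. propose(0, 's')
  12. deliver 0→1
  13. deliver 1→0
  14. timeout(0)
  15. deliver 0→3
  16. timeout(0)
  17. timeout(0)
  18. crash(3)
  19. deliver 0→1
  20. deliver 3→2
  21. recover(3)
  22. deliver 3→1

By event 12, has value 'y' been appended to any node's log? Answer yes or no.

[1] propose(0,'y') → N0(coor t1 [-])
[2] deliver 0→3 → N3(part t1 [-])
[3] deliver 3→0 → ∅
[4] deliver 0→2 → N2(part t1 [-])
[5] deliver 2→0 → ∅
[6] deliver 0→1 → N1(part t1 [-])
[7] deliver 1→0 → N0(coor t1 [y])
[8] deliver 0→1 → N1(part t1 [y])
[9] deliver 0→3 → N3(part t1 [y])
[10] deliver 0→2 → N2(part t1 [y])
[11] propose(0,'s') → N0(coor t2 [y])
[12] deliver 0→1 → N1(part t2 [y])

yes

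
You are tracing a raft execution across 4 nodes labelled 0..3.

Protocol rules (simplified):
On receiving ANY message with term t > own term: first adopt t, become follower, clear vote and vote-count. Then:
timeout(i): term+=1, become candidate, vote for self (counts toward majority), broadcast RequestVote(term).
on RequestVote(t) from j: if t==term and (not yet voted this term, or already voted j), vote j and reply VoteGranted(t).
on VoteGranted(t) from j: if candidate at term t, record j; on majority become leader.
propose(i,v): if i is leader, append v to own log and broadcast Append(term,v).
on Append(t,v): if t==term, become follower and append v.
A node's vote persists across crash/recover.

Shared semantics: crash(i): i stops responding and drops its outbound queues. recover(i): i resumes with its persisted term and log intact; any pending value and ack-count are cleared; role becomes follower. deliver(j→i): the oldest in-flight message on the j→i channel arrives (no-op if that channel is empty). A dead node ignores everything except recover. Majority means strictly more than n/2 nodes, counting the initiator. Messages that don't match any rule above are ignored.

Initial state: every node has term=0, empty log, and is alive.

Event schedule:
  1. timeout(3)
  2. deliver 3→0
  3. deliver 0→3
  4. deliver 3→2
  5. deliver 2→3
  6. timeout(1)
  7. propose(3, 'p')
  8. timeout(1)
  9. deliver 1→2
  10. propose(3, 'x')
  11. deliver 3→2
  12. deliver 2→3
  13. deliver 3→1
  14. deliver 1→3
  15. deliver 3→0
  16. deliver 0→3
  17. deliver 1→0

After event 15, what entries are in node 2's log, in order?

1. timeout(3):  <3:cand t1 ->
2. deliver 3→0:  <0:foll t1 ->
3. deliver 0→3:  nop
4. deliver 3→2:  <2:foll t1 ->
5. deliver 2→3:  <3:lead t1 ->
6. timeout(1):  <1:cand t1 ->
7. propose(3,'p'):  <3:lead t1 p>
8. timeout(1):  <1:cand t2 ->
9. deliver 1→2:  nop
10. propose(3,'x'):  <3:lead t1 p,x>
11. deliver 3→2:  <2:foll t1 p>
12. deliver 2→3:  nop
13. deliver 3→1:  nop
14. deliver 1→3:  nop
15. deliver 3→0:  <0:foll t1 p>

p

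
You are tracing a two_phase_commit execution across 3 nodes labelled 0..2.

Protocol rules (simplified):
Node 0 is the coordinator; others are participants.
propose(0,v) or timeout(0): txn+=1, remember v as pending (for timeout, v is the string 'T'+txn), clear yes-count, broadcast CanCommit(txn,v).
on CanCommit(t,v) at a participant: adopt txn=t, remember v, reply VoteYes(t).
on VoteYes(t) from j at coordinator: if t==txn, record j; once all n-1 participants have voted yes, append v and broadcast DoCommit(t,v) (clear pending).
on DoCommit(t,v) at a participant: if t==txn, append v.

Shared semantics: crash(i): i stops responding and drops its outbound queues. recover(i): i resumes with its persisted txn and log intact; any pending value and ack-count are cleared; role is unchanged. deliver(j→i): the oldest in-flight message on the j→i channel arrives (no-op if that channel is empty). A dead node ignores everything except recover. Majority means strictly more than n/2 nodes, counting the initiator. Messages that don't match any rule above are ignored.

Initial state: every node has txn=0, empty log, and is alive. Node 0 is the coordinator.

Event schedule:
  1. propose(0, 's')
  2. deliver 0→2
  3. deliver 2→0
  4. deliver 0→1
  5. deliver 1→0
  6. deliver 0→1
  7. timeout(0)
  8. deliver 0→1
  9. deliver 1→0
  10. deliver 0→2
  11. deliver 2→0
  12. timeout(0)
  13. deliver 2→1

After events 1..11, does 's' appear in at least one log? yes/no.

after 1 — propose(0,'s'): n0:coor/t1/[-]
after 2 — deliver 0→2: n2:part/t1/[-]
after 3 — deliver 2→0: ·
after 4 — deliver 0→1: n1:part/t1/[-]
after 5 — deliver 1→0: n0:coor/t1/[s]
after 6 — deliver 0→1: n1:part/t1/[s]
after 7 — timeout(0): n0:coor/t2/[s]
after 8 — deliver 0→1: n1:part/t2/[s]
after 9 — deliver 1→0: ·
after 10 — deliver 0→2: n2:part/t1/[s]
after 11 — deliver 2→0: ·

yes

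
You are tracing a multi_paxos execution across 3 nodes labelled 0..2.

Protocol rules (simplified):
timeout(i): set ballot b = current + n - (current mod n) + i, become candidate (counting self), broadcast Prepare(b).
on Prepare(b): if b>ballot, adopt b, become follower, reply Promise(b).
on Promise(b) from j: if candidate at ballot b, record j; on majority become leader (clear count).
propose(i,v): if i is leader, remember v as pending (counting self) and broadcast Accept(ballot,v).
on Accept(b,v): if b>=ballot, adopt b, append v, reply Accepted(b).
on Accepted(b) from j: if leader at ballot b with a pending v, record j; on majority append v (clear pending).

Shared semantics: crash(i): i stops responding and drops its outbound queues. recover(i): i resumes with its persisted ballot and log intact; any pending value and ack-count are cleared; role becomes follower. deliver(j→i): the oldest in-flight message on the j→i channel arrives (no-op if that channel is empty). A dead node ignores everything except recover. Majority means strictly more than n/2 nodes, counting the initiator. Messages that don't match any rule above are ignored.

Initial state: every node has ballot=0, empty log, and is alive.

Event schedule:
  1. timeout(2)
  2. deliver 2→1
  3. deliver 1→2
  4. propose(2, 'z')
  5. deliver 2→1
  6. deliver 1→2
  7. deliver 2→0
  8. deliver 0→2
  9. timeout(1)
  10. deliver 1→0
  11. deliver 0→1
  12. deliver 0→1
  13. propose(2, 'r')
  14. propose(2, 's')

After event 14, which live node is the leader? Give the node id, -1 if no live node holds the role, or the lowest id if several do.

1. timeout(2):  <2:cand b5 ->
2. deliver 2→1:  <1:foll b5 ->
3. deliver 1→2:  <2:lead b5 ->
4. propose(2,'z'):  nop
5. deliver 2→1:  <1:foll b5 z>
6. deliver 1→2:  <2:lead b5 z>
7. deliver 2→0:  <0:foll b5 ->
8. deliver 0→2:  nop
9. timeout(1):  <1:cand b7 z>
10. deliver 1→0:  <0:foll b7 ->
11. deliver 0→1:  <1:lead b7 z>
12. deliver 0→1:  nop
13. propose(2,'r'):  nop
14. propose(2,'s'):  nop

1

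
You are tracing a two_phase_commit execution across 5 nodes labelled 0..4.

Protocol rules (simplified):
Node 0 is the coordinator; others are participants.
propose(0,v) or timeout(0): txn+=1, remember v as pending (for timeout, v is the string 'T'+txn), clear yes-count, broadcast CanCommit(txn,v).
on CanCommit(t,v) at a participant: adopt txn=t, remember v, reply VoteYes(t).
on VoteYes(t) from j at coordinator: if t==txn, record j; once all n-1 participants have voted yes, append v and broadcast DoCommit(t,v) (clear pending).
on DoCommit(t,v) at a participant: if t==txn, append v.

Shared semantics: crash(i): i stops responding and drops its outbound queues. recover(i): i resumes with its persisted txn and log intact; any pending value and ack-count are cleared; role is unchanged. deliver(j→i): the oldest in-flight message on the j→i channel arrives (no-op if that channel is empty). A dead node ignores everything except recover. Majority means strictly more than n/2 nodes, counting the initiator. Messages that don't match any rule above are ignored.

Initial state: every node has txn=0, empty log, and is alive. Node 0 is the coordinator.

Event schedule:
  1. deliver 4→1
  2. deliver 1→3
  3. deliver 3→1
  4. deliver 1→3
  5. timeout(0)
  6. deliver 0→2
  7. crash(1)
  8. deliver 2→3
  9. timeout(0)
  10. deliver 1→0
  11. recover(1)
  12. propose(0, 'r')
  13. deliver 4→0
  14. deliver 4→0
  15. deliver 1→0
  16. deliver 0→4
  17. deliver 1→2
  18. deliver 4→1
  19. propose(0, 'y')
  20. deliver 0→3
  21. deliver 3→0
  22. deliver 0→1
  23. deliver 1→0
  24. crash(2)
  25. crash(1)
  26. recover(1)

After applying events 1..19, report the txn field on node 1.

1. deliver 4→1:  nop
2. deliver 1→3:  nop
3. deliver 3→1:  nop
4. deliver 1→3:  nop
5. timeout(0):  <0:coor t1 ->
6. deliver 0→2:  <2:part t1 ->
7. crash(1):  <1:✗part t0 ->
8. deliver 2→3:  nop
9. timeout(0):  <0:coor t2 ->
10. deliver 1→0:  nop
11. recover(1):  <1:part t0 ->
12. propose(0,'r'):  <0:coor t3 ->
13. deliver 4→0:  nop
14. deliver 4→0:  nop
15. deliver 1→0:  nop
16. deliver 0→4:  <4:part t1 ->
17. deliver 1→2:  nop
18. deliver 4→1:  nop
19. propose(0,'y'):  <0:coor t4 ->

0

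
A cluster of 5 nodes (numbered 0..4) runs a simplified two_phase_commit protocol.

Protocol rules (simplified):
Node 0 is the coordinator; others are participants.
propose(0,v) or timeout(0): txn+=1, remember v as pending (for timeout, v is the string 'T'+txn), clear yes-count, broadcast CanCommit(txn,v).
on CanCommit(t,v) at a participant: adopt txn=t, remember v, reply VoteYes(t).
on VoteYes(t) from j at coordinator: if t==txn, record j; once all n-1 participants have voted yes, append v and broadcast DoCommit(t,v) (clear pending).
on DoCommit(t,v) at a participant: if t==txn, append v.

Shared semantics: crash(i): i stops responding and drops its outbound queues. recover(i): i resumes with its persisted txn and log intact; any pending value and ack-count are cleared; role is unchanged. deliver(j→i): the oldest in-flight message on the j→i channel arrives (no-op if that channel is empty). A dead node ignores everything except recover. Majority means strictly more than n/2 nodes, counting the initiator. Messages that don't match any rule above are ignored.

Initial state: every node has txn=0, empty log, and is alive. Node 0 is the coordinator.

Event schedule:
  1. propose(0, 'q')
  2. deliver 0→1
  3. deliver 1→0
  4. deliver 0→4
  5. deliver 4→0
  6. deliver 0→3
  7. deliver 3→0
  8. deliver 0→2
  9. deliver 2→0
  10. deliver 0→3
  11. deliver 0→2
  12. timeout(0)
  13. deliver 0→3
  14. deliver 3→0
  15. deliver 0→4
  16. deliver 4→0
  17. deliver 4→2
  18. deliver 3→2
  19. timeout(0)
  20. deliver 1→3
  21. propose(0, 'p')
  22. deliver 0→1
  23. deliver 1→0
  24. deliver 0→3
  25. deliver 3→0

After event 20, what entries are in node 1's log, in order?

e1 propose(0,'q'): 0[coor,t=1,-]
e2 deliver 0→1: 1[part,t=1,-]
e3 deliver 1→0: ·
e4 deliver 0→4: 4[part,t=1,-]
e5 deliver 4→0: ·
e6 deliver 0→3: 3[part,t=1,-]
e7 deliver 3→0: ·
e8 deliver 0→2: 2[part,t=1,-]
e9 deliver 2→0: 0[coor,t=1,q]
e10 deliver 0→3: 3[part,t=1,q]
e11 deliver 0→2: 2[part,t=1,q]
e12 timeout(0): 0[coor,t=2,q]
e13 deliver 0→3: 3[part,t=2,q]
e14 deliver 3→0: ·
e15 deliver 0→4: 4[part,t=1,q]
e16 deliver 4→0: ·
e17 deliver 4→2: ·
e18 deliver 3→2: ·
e19 timeout(0): 0[coor,t=3,q]
e20 deliver 1→3: ·

empty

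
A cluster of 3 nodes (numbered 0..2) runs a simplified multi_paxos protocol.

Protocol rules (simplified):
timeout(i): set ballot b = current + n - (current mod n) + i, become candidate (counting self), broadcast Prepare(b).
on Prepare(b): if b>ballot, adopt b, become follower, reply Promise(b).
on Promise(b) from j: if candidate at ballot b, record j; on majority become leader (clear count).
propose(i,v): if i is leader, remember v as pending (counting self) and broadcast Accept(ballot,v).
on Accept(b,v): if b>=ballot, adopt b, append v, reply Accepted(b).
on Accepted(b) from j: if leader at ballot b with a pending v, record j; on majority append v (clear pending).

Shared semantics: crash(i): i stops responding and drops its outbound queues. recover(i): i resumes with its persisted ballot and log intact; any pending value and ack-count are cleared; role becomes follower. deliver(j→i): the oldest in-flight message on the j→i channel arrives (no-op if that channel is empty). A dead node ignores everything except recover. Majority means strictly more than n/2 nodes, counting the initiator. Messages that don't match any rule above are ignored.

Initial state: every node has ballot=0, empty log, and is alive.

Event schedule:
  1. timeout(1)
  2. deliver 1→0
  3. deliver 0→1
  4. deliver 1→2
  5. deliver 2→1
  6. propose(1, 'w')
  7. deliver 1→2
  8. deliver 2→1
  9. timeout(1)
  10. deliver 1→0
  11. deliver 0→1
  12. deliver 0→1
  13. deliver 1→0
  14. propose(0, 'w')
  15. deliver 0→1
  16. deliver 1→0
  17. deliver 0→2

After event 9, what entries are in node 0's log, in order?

[1] timeout(1) → N1(cand b4 [-])
[2] deliver 1→0 → N0(foll b4 [-])
[3] deliver 0→1 → N1(lead b4 [-])
[4] deliver 1→2 → N2(foll b4 [-])
[5] deliver 2→1 → ∅
[6] propose(1,'w') → ∅
[7] deliver 1→2 → N2(foll b4 [w])
[8] deliver 2→1 → N1(lead b4 [w])
[9] timeout(1) → N1(cand b7 [w])

empty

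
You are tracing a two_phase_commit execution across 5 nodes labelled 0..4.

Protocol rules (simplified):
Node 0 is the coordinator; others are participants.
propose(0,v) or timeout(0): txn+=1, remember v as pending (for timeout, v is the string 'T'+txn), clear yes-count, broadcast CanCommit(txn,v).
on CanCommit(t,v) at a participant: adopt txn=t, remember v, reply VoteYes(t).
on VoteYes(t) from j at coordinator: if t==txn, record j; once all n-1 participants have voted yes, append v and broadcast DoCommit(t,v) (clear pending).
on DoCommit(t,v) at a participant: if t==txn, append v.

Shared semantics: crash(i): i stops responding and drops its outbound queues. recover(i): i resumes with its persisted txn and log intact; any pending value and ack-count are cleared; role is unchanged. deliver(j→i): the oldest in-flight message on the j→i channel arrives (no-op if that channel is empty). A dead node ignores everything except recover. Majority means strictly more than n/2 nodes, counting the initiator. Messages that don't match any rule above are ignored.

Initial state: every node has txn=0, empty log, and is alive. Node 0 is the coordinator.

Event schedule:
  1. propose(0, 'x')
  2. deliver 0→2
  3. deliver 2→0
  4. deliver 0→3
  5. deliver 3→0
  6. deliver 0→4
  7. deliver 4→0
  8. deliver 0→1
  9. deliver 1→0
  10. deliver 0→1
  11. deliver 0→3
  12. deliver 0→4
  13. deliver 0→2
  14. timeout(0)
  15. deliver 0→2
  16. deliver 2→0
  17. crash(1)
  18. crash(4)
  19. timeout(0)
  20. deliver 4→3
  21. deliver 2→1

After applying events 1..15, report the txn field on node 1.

e1 propose(0,'x'): 0[coor,t=1,-]
e2 deliver 0→2: 2[part,t=1,-]
e3 deliver 2→0: ·
e4 deliver 0→3: 3[part,t=1,-]
e5 deliver 3→0: ·
e6 deliver 0→4: 4[part,t=1,-]
e7 deliver 4→0: ·
e8 deliver 0→1: 1[part,t=1,-]
e9 deliver 1→0: 0[coor,t=1,x]
e10 deliver 0→1: 1[part,t=1,x]
e11 deliver 0→3: 3[part,t=1,x]
e12 deliver 0→4: 4[part,t=1,x]
e13 deliver 0→2: 2[part,t=1,x]
e14 timeout(0): 0[coor,t=2,x]
e15 deliver 0→2: 2[part,t=2,x]

1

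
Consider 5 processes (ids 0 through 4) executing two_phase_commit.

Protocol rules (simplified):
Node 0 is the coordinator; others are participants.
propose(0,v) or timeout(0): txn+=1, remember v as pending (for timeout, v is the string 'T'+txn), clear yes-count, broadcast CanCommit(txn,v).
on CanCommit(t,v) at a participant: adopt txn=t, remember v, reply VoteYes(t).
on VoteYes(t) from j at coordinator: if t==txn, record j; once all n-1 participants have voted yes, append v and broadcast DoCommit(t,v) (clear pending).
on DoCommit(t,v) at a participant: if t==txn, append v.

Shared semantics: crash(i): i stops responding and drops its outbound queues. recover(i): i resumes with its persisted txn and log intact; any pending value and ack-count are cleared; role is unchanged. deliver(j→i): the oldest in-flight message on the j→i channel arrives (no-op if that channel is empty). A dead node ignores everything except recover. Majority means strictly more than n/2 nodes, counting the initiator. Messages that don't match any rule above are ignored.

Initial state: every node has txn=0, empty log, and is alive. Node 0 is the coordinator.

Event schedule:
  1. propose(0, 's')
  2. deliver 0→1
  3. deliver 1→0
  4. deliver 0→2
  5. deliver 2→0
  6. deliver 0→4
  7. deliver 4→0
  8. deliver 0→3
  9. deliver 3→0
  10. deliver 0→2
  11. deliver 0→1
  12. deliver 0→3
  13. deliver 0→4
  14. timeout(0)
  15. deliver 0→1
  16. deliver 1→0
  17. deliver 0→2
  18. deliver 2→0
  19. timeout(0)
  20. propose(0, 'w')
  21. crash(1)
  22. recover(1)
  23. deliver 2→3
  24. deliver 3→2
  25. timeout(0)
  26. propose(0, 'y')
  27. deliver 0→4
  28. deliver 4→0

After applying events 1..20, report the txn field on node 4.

[1] propose(0,'s') → N0(coor t1 [-])
[2] deliver 0→1 → N1(part t1 [-])
[3] deliver 1→0 → ∅
[4] deliver 0→2 → N2(part t1 [-])
[5] deliver 2→0 → ∅
[6] deliver 0→4 → N4(part t1 [-])
[7] deliver 4→0 → ∅
[8] deliver 0→3 → N3(part t1 [-])
[9] deliver 3→0 → N0(coor t1 [s])
[10] deliver 0→2 → N2(part t1 [s])
[11] deliver 0→1 → N1(part t1 [s])
[12] deliver 0→3 → N3(part t1 [s])
[13] deliver 0→4 → N4(part t1 [s])
[14] timeout(0) → N0(coor t2 [s])
[15] deliver 0→1 → N1(part t2 [s])
[16] deliver 1→0 → ∅
[17] deliver 0→2 → N2(part t2 [s])
[18] deliver 2→0 → ∅
[19] timeout(0) → N0(coor t3 [s])
[20] propose(0,'w') → N0(coor t4 [s])

1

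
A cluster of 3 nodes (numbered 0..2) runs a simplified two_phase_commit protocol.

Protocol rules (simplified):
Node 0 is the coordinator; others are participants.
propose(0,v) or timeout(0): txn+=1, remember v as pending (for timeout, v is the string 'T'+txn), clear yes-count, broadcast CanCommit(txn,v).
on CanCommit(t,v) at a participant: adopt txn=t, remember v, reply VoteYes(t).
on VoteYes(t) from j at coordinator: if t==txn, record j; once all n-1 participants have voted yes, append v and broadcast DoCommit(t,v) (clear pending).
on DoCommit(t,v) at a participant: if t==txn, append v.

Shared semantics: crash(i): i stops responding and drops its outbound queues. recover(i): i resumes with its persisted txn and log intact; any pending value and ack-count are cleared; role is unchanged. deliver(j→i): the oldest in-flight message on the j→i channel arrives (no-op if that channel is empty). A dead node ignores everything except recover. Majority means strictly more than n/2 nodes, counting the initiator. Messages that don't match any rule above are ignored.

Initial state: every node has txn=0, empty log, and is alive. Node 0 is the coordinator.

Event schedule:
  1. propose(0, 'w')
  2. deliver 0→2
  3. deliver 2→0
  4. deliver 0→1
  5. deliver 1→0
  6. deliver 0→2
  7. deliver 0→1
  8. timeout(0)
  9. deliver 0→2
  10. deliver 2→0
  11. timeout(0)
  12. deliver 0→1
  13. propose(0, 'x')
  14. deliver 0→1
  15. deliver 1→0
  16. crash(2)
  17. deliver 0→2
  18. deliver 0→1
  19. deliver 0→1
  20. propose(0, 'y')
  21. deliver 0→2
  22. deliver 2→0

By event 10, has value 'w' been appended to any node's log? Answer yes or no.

e1 propose(0,'w'): 0[coor,t=1,-]
e2 deliver 0→2: 2[part,t=1,-]
e3 deliver 2→0: ·
e4 deliver 0→1: 1[part,t=1,-]
e5 deliver 1→0: 0[coor,t=1,w]
e6 deliver 0→2: 2[part,t=1,w]
e7 deliver 0→1: 1[part,t=1,w]
e8 timeout(0): 0[coor,t=2,w]
e9 deliver 0→2: 2[part,t=2,w]
e10 deliver 2→0: ·

yes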